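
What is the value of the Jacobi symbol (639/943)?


Compute (639/943) via quadratic reciprocity:
  reciprocity: (639/943) -> -(943/639)
  reduce: (304/639)
  pull out 2: (2/639) = +1  (since 639 mod 8 = 7)
  pull out 2: (2/639) = +1  (since 639 mod 8 = 7)
  pull out 2: (2/639) = +1  (since 639 mod 8 = 7)
  pull out 2: (2/639) = +1  (since 639 mod 8 = 7)
  reciprocity: (19/639) -> -(639/19)
  reduce: (12/19)
  pull out 2: (2/19) = -1  (since 19 mod 8 = 3)
  pull out 2: (2/19) = -1  (since 19 mod 8 = 3)
  reciprocity: (3/19) -> -(19/3)
  reduce: (1/3)
  (1/3) = 1
Product of signs = -1

-1


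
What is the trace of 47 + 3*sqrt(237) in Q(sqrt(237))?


Tr(a + b*sqrt(d)) = (a + b*sqrt(d)) + (a - b*sqrt(d)) = 2a
= 2 * (47)
= 94

94


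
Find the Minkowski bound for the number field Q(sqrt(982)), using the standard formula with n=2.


d = 982, d mod 4 = 2, so disc(K) = 4d = 3928; |disc(K)| = 3928
Real quadratic field, so n = 2, s = r2 = 0, r1 = 2
M = (n!/n^n) * (4/pi)^s * sqrt(|disc(K)|) = (2!/2^2) * (4/pi)^0 * sqrt(3928)
= 0.5 * 1.000000 * 62.673758
= 31.3369

31.3369


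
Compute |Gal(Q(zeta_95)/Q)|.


|Gal(Q(zeta_95)/Q)| = phi(95)
= 72

72


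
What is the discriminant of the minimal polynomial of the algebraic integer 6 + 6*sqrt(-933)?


The element 6 + 6*sqrt(-933) has minimal polynomial:
x^2 - 12*x + 33624
Discriminant = (-12)^2 - 4*(33624)
= 144 - 134496
= -134352

-134352


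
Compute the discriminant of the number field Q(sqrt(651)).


For K = Q(sqrt(d)) with d squarefree: disc(K) = d if d = 1 mod 4, and disc(K) = 4d if d = 2 or 3 mod 4.
Here d = 651, and d mod 4 = 3.
d = 3 mod 4, not 1 (O_K = Z[sqrt(d)]), so disc(K) = 4d = 4 * (651) = 2604

2604


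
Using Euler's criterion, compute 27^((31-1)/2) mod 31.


p = 31 is prime and the exponent is (p-1)/2 = 15, so by Euler's criterion 27^15 = (27/31) = +1 or -1 mod 31.
Compute by square-and-multiply:
  15 = 8 + 4 + 2 + 1 (binary 1111)
  Repeated squaring mod 31: 27^1 = 27, 27^2 = 16, 27^4 = 8, 27^8 = 2
  27^15 = 27^8 * 27^4 * 27^2 * 27^1 = 2 * 8 * 16 * 27 mod 31
    2 * 8 = 16 = 16 mod 31
    16 * 16 = 256 = 8 mod 31
    8 * 27 = 216 = 30 mod 31
  27^15 = 30 mod 31
Result 30 = p - 1 = -1 mod 31: 27 is a quadratic non-residue mod 31. As a residue in [0, p-1] the value is 30.
27^15 mod 31 = 30

30


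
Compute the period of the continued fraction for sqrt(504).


Run the CF algorithm for sqrt(504).
a_0 = floor(sqrt(504)) = 22; set m_0=0, q_0=1.
Recurrence: m' = q*a - m,  q' = (d - m'^2)/q,  a' = floor((a_0 + m')/q').
  step 1: m=22, q=20, a=2
  step 2: m=18, q=9, a=4
  step 3: m=18, q=20, a=2
  step 4: m=22, q=1, a=44
a_4 = 2*a_0 = 44, so the period closes here.
sqrt(504) = [22; 2, 4, 2, 44]
Period length = 4

4


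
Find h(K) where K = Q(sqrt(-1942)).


K = Q(sqrt(-1942)). d mod 4 = 2, so D = disc(K) = 4d = -7768
h(K) equals the number of primitive reduced positive-definite forms (a, b, c) = a*x^2 + b*x*y + c*y^2 with b^2 - 4ac = D,
where reduced means |b| <= a <= c, with b >= 0 whenever |b| = a or a = c, and primitive means gcd(a, b, c) = 1.
Reduced forces 3a^2 <= |D| = 7768, so 1 <= a <= 50; b must have the parity of D, and c = (b^2 - D)/(4a) must be an integer >= a.
Enumerate a = 1..50, b in [-a, a]:
  a=1: (1, 0, 1942)  [1]
  a=2: (2, 0, 971)  [1]
  a=3..6: none
  a=7: (7, -4, 278), (7, 4, 278)  [2]
  a=8..10: none
  a=11: (11, -8, 178), (11, 8, 178)  [2]
  a=12..13: none
  a=14: (14, -4, 139), (14, 4, 139)  [2]
  a=15..16: none
  a=17: (17, -16, 118), (17, 16, 118)  [2]
  a=18..21: none
  a=22: (22, -8, 89), (22, 8, 89)  [2]
  a=23: (23, -12, 86), (23, 12, 86)  [2]
  a=24..28: none
  a=29: (29, -2, 67), (29, 2, 67)  [2]
  a=30..33: none
  a=34: (34, -16, 59), (34, 16, 59)  [2]
  a=35..42: none
  a=43: (43, -12, 46), (43, 12, 46)  [2]
  a=44..46: none
  a=47: (47, -38, 49), (47, 38, 49)  [2]
  a=48..50: none
Total reduced forms: 1 + 1 + 2 + 2 + 2 + 2 + 2 + 2 + 2 + 2 + 2 + 2 = 22
h = 22

22


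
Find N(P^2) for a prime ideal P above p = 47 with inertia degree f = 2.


N(P^a) = p^(a*f)
= 47^(2*2)
= 47^4
= 4879681

4879681


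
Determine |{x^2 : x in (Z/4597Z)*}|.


For prime p, the number of non-zero quadratic residues is (p-1)/2.
= (4597-1)/2
= 2298

2298


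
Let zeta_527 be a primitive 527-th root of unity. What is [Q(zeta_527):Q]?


The degree equals Euler's totient phi(527).
527 = 17 * 31
phi(527) = 480

480


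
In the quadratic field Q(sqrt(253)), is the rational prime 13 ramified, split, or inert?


K = Q(sqrt(253)). Since d mod 4 = 1, disc(K) = 253.
Check p | disc: 253 mod 13 = 6.
p does not divide disc. Compute Legendre symbol (d/p):
6^((13-1)/2) mod 13 = -1
(d/p) = -1, so p is inert: (p) stays prime with e=1, f=2, g=1.
Therefore p is inert.

inert


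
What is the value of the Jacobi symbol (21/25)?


Compute (21/25) via quadratic reciprocity:
  reciprocity: (21/25) -> +(25/21)
  reduce: (4/21)
  pull out 2: (2/21) = -1  (since 21 mod 8 = 5)
  pull out 2: (2/21) = -1  (since 21 mod 8 = 5)
  (1/21) = 1
Product of signs = 1

1


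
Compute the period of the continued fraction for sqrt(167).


Run the CF algorithm for sqrt(167).
a_0 = floor(sqrt(167)) = 12; set m_0=0, q_0=1.
Recurrence: m' = q*a - m,  q' = (d - m'^2)/q,  a' = floor((a_0 + m')/q').
  step 1: m=12, q=23, a=1
  step 2: m=11, q=2, a=11
  step 3: m=11, q=23, a=1
  step 4: m=12, q=1, a=24
a_4 = 2*a_0 = 24, so the period closes here.
sqrt(167) = [12; 1, 11, 1, 24]
Period length = 4

4


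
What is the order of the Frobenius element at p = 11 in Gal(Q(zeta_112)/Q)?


The Frobenius at p in Gal(Q(zeta_n)/Q) = (Z/nZ)* is the class of p, so its order is ord_112(11), the smallest k >= 1 with 11^k = 1 mod 112.
n = 112 = 2^4 * 7, phi(112) = 48; the order divides phi(n).
Divisors of 48: 1, 2, 3, 4, 6, 8, 12, 16, 24, 48
Repeated squaring mod 112: 11^1 = 11, 11^2 = 9, 11^4 = 81, 11^8 = 65, 11^16 = 81, 11^32 = 65
Test divisors in increasing order:
  k=1: 11^1 = 11 mod 112
  k=2: 11^2 = 9 mod 112
  k=3: 11^3 = 9 * 11 = 99 mod 112
  k=4: 11^4 = 81 mod 112
  k=6: 11^6 = 81 * 9 = 57 mod 112
  k=8: 11^8 = 65 mod 112
  k=12: 11^12 = 65 * 81 = 1 mod 112  <- first divisor giving 1
Order = 12

12


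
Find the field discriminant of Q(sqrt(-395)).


For K = Q(sqrt(d)) with d squarefree: disc(K) = d if d = 1 mod 4, and disc(K) = 4d if d = 2 or 3 mod 4.
Here d = -395, and d mod 4 = 1.
d = 1 mod 4 (O_K = Z[(1+sqrt(d))/2]), so disc(K) = d = -395

-395


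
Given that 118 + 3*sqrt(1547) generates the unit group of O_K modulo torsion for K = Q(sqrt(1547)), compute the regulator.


epsilon = 118 + 3*sqrt(1547)
= 235.9958
R = ln(235.9958)
= 5.4638

5.4638


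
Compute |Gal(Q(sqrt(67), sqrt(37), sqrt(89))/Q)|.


The 3 square roots of distinct primes are multiplicatively independent over Q,
so [K:Q] = 2^3 and Gal(K/Q) is isomorphic to (Z/2Z)^3.
|Gal| = 2^3 = 8

8


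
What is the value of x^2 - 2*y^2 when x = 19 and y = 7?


x^2 - d*y^2
= 19^2 - 2*7^2
= 361 - 98
= 263

263


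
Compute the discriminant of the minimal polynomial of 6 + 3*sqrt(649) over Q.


The element 6 + 3*sqrt(649) has minimal polynomial:
x^2 - 12*x - 5805
Discriminant = (-12)^2 - 4*(-5805)
= 144 + 23220
= 23364

23364


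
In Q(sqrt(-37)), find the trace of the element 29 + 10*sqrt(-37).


Tr(a + b*sqrt(d)) = (a + b*sqrt(d)) + (a - b*sqrt(d)) = 2a
= 2 * (29)
= 58

58


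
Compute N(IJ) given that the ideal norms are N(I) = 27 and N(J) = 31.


N(IJ) = N(I) * N(J)
= 27 * 31
= 837

837


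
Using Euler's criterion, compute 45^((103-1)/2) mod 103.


p = 103 is prime and the exponent is (p-1)/2 = 51, so by Euler's criterion 45^51 = (45/103) = +1 or -1 mod 103.
Compute by square-and-multiply:
  51 = 32 + 16 + 2 + 1 (binary 110011)
  Repeated squaring mod 103: 45^1 = 45, 45^2 = 68, 45^4 = 92, 45^8 = 18, 45^16 = 15, 45^32 = 19
  45^51 = 45^32 * 45^16 * 45^2 * 45^1 = 19 * 15 * 68 * 45 mod 103
    19 * 15 = 285 = 79 mod 103
    79 * 68 = 5372 = 16 mod 103
    16 * 45 = 720 = 102 mod 103
  45^51 = 102 mod 103
Result 102 = p - 1 = -1 mod 103: 45 is a quadratic non-residue mod 103. As a residue in [0, p-1] the value is 102.
45^51 mod 103 = 102

102


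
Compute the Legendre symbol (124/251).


p = 251 is prime, so compute (124/251) with the reciprocity algorithm (Jacobi-symbol steps: pull out 2s via (2/n), flip via reciprocity, reduce):
  pull out 2: (2/251) = -1  (since 251 mod 8 = 3)
  pull out 2: (2/251) = -1  (since 251 mod 8 = 3)
  reciprocity: (31/251) -> -(251/31)
  reduce: (3/31)
  reciprocity: (3/31) -> -(31/3)
  reduce: (1/3)
  (1/3) = 1
Product of signs = 1
(124/251) = 1

1


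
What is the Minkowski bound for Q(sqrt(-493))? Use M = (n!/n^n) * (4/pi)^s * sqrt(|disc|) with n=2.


d = -493, d mod 4 = 3, so disc(K) = 4d = -1972; |disc(K)| = 1972
Imaginary quadratic field, so n = 2, s = r2 = 1, r1 = 0
M = (n!/n^n) * (4/pi)^s * sqrt(|disc(K)|) = (2!/2^2) * (4/pi)^1 * sqrt(1972)
= 0.5 * 1.273240 * 44.407207
= 28.2705

28.2705


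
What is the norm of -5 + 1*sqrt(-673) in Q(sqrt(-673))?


N(a + b*sqrt(d)) = a^2 - d*b^2
= (-5)^2 - (-673)*(1)^2
= 25 + 673
= 698

698


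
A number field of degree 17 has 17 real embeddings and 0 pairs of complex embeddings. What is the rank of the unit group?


By Dirichlet's unit theorem:
rank = r1 + r2 - 1
= 17 + 0 - 1
= 16

16


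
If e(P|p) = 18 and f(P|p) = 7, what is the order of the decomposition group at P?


|D_P| = e * f
= 18 * 7
= 126

126


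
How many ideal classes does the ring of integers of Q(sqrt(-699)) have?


K = Q(sqrt(-699)). d mod 4 = 1, so D = disc(K) = d = -699
h(K) equals the number of primitive reduced positive-definite forms (a, b, c) = a*x^2 + b*x*y + c*y^2 with b^2 - 4ac = D,
where reduced means |b| <= a <= c, with b >= 0 whenever |b| = a or a = c, and primitive means gcd(a, b, c) = 1.
Reduced forces 3a^2 <= |D| = 699, so 1 <= a <= 15; b must have the parity of D, and c = (b^2 - D)/(4a) must be an integer >= a.
Enumerate a = 1..15, b in [-a, a]:
  a=1: (1, 1, 175)  [1]
  a=2: none
  a=3: (3, 3, 59)  [1]
  a=4: none
  a=5: (5, -1, 35), (5, 1, 35)  [2]
  a=6: none
  a=7: (7, -1, 25), (7, 1, 25)  [2]
  a=8..10: none
  a=11: (11, -7, 17), (11, 7, 17)  [2]
  a=12: none
  a=13: (13, -9, 15), (13, 9, 15)  [2]
  a=14..15: none
Total reduced forms: 1 + 1 + 2 + 2 + 2 + 2 = 10
h = 10

10


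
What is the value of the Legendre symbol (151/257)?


p = 257 is prime, so compute (151/257) with the reciprocity algorithm (Jacobi-symbol steps: pull out 2s via (2/n), flip via reciprocity, reduce):
  reciprocity: (151/257) -> +(257/151)
  reduce: (106/151)
  pull out 2: (2/151) = +1  (since 151 mod 8 = 7)
  reciprocity: (53/151) -> +(151/53)
  reduce: (45/53)
  reciprocity: (45/53) -> +(53/45)
  reduce: (8/45)
  pull out 2: (2/45) = -1  (since 45 mod 8 = 5)
  pull out 2: (2/45) = -1  (since 45 mod 8 = 5)
  pull out 2: (2/45) = -1  (since 45 mod 8 = 5)
  (1/45) = 1
Product of signs = -1
(151/257) = -1

-1


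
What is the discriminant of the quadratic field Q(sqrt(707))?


For K = Q(sqrt(d)) with d squarefree: disc(K) = d if d = 1 mod 4, and disc(K) = 4d if d = 2 or 3 mod 4.
Here d = 707, and d mod 4 = 3.
d = 3 mod 4, not 1 (O_K = Z[sqrt(d)]), so disc(K) = 4d = 4 * (707) = 2828

2828


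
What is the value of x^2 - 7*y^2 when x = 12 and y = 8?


x^2 - d*y^2
= 12^2 - 7*8^2
= 144 - 448
= -304

-304


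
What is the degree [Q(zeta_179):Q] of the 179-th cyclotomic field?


The degree equals Euler's totient phi(179).
179 = 179
phi(179) = 178

178


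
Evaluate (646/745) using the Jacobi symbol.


Compute (646/745) via quadratic reciprocity:
  pull out 2: (2/745) = +1  (since 745 mod 8 = 1)
  reciprocity: (323/745) -> +(745/323)
  reduce: (99/323)
  reciprocity: (99/323) -> -(323/99)
  reduce: (26/99)
  pull out 2: (2/99) = -1  (since 99 mod 8 = 3)
  reciprocity: (13/99) -> +(99/13)
  reduce: (8/13)
  pull out 2: (2/13) = -1  (since 13 mod 8 = 5)
  pull out 2: (2/13) = -1  (since 13 mod 8 = 5)
  pull out 2: (2/13) = -1  (since 13 mod 8 = 5)
  (1/13) = 1
Product of signs = -1

-1


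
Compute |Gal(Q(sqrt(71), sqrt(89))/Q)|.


The 2 square roots of distinct primes are multiplicatively independent over Q,
so [K:Q] = 2^2 and Gal(K/Q) is isomorphic to (Z/2Z)^2.
|Gal| = 2^2 = 4

4


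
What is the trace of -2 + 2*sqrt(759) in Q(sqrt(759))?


Tr(a + b*sqrt(d)) = (a + b*sqrt(d)) + (a - b*sqrt(d)) = 2a
= 2 * (-2)
= -4

-4


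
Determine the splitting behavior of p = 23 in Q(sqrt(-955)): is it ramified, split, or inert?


K = Q(sqrt(-955)). Since d mod 4 = 1, disc(K) = -955.
Check p | disc: -955 mod 23 = 11.
p does not divide disc. Compute Legendre symbol (d/p):
11^((23-1)/2) mod 23 = -1
(d/p) = -1, so p is inert: (p) stays prime with e=1, f=2, g=1.
Therefore p is inert.

inert


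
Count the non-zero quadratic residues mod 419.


For prime p, the number of non-zero quadratic residues is (p-1)/2.
= (419-1)/2
= 209

209


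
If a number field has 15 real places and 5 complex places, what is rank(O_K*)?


By Dirichlet's unit theorem:
rank = r1 + r2 - 1
= 15 + 5 - 1
= 19

19


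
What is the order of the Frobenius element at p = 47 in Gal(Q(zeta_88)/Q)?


The Frobenius at p in Gal(Q(zeta_n)/Q) = (Z/nZ)* is the class of p, so its order is ord_88(47), the smallest k >= 1 with 47^k = 1 mod 88.
n = 88 = 2^3 * 11, phi(88) = 40; the order divides phi(n).
Divisors of 40: 1, 2, 4, 5, 8, 10, 20, 40
Repeated squaring mod 88: 47^1 = 47, 47^2 = 9, 47^4 = 81, 47^8 = 49, 47^16 = 25, 47^32 = 9
Test divisors in increasing order:
  k=1: 47^1 = 47 mod 88
  k=2: 47^2 = 9 mod 88
  k=4: 47^4 = 81 mod 88
  k=5: 47^5 = 81 * 47 = 23 mod 88
  k=8: 47^8 = 49 mod 88
  k=10: 47^10 = 49 * 9 = 1 mod 88  <- first divisor giving 1
Order = 10

10


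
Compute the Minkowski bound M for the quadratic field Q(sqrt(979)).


d = 979, d mod 4 = 3, so disc(K) = 4d = 3916; |disc(K)| = 3916
Real quadratic field, so n = 2, s = r2 = 0, r1 = 2
M = (n!/n^n) * (4/pi)^s * sqrt(|disc(K)|) = (2!/2^2) * (4/pi)^0 * sqrt(3916)
= 0.5 * 1.000000 * 62.577951
= 31.2890

31.2890


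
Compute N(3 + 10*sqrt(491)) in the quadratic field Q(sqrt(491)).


N(a + b*sqrt(d)) = a^2 - d*b^2
= (3)^2 - (491)*(10)^2
= 9 - 49100
= -49091

-49091


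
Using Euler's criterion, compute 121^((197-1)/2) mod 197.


p = 197 is prime and the exponent is (p-1)/2 = 98, so by Euler's criterion 121^98 = (121/197) = +1 or -1 mod 197.
Compute by square-and-multiply:
  98 = 64 + 32 + 2 (binary 1100010)
  Repeated squaring mod 197: 121^1 = 121, 121^2 = 63, 121^4 = 29, 121^8 = 53, 121^16 = 51, 121^32 = 40, 121^64 = 24
  121^98 = 121^64 * 121^32 * 121^2 = 24 * 40 * 63 mod 197
    24 * 40 = 960 = 172 mod 197
    172 * 63 = 10836 = 1 mod 197
  121^98 = 1 mod 197
Result 1: 121 is a quadratic residue mod 197.
121^98 mod 197 = 1

1


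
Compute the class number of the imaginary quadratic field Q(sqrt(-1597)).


K = Q(sqrt(-1597)). d mod 4 = 3, so D = disc(K) = 4d = -6388
h(K) equals the number of primitive reduced positive-definite forms (a, b, c) = a*x^2 + b*x*y + c*y^2 with b^2 - 4ac = D,
where reduced means |b| <= a <= c, with b >= 0 whenever |b| = a or a = c, and primitive means gcd(a, b, c) = 1.
Reduced forces 3a^2 <= |D| = 6388, so 1 <= a <= 46; b must have the parity of D, and c = (b^2 - D)/(4a) must be an integer >= a.
Enumerate a = 1..46, b in [-a, a]:
  a=1: (1, 0, 1597)  [1]
  a=2: (2, 2, 799)  [1]
  a=3..10: none
  a=11: (11, -6, 146), (11, 6, 146)  [2]
  a=12..16: none
  a=17: (17, -2, 94), (17, 2, 94)  [2]
  a=18..21: none
  a=22: (22, -6, 73), (22, 6, 73)  [2]
  a=23: (23, -12, 71), (23, 12, 71)  [2]
  a=24..33: none
  a=34: (34, -2, 47), (34, 2, 47)  [2]
  a=35..40: none
  a=41: (41, -34, 46), (41, 34, 46)  [2]
  a=42..46: none
Total reduced forms: 1 + 1 + 2 + 2 + 2 + 2 + 2 + 2 = 14
h = 14

14


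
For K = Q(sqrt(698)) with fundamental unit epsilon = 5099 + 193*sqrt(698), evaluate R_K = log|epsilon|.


epsilon = 5099 + 193*sqrt(698)
= 10198.0001
R = ln(10198.0001)
= 9.2299

9.2299


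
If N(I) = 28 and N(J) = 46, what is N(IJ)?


N(IJ) = N(I) * N(J)
= 28 * 46
= 1288

1288


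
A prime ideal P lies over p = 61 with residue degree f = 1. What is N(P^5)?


N(P^a) = p^(a*f)
= 61^(5*1)
= 61^5
= 844596301

844596301


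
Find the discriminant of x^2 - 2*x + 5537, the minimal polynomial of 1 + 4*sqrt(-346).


The element 1 + 4*sqrt(-346) has minimal polynomial:
x^2 - 2*x + 5537
Discriminant = (-2)^2 - 4*(5537)
= 4 - 22148
= -22144

-22144


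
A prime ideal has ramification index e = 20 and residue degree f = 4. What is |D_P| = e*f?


|D_P| = e * f
= 20 * 4
= 80

80


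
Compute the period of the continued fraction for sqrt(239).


Run the CF algorithm for sqrt(239).
a_0 = floor(sqrt(239)) = 15; set m_0=0, q_0=1.
Recurrence: m' = q*a - m,  q' = (d - m'^2)/q,  a' = floor((a_0 + m')/q').
  step 1: m=15, q=14, a=2
  step 2: m=13, q=5, a=5
  step 3: m=12, q=19, a=1
  step 4: m=7, q=10, a=2
  step 5: m=13, q=7, a=4
  step 6: m=15, q=2, a=15
  step 7: m=15, q=7, a=4
  step 8: m=13, q=10, a=2
  step 9: m=7, q=19, a=1
  step 10: m=12, q=5, a=5
  step 11: m=13, q=14, a=2
  step 12: m=15, q=1, a=30
a_12 = 2*a_0 = 30, so the period closes here.
sqrt(239) = [15; 2, 5, 1, 2, 4, 15, 4, 2, 1, 5, 2, 30]
Period length = 12

12


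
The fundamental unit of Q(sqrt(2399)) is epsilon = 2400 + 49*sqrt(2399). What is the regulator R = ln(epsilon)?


epsilon = 2400 + 49*sqrt(2399)
= 4799.9998
R = ln(4799.9998)
= 8.4764

8.4764


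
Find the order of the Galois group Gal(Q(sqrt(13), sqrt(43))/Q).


The 2 square roots of distinct primes are multiplicatively independent over Q,
so [K:Q] = 2^2 and Gal(K/Q) is isomorphic to (Z/2Z)^2.
|Gal| = 2^2 = 4

4


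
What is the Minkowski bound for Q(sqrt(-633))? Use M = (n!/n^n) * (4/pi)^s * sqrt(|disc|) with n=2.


d = -633, d mod 4 = 3, so disc(K) = 4d = -2532; |disc(K)| = 2532
Imaginary quadratic field, so n = 2, s = r2 = 1, r1 = 0
M = (n!/n^n) * (4/pi)^s * sqrt(|disc(K)|) = (2!/2^2) * (4/pi)^1 * sqrt(2532)
= 0.5 * 1.273240 * 50.318983
= 32.0341

32.0341


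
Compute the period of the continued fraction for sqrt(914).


Run the CF algorithm for sqrt(914).
a_0 = floor(sqrt(914)) = 30; set m_0=0, q_0=1.
Recurrence: m' = q*a - m,  q' = (d - m'^2)/q,  a' = floor((a_0 + m')/q').
  step 1: m=30, q=14, a=4
  step 2: m=26, q=17, a=3
  step 3: m=25, q=17, a=3
  step 4: m=26, q=14, a=4
  step 5: m=30, q=1, a=60
a_5 = 2*a_0 = 60, so the period closes here.
sqrt(914) = [30; 4, 3, 3, 4, 60]
Period length = 5

5


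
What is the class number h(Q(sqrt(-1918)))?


K = Q(sqrt(-1918)). d mod 4 = 2, so D = disc(K) = 4d = -7672
h(K) equals the number of primitive reduced positive-definite forms (a, b, c) = a*x^2 + b*x*y + c*y^2 with b^2 - 4ac = D,
where reduced means |b| <= a <= c, with b >= 0 whenever |b| = a or a = c, and primitive means gcd(a, b, c) = 1.
Reduced forces 3a^2 <= |D| = 7672, so 1 <= a <= 50; b must have the parity of D, and c = (b^2 - D)/(4a) must be an integer >= a.
Enumerate a = 1..50, b in [-a, a]:
  a=1: (1, 0, 1918)  [1]
  a=2: (2, 0, 959)  [1]
  a=3..6: none
  a=7: (7, 0, 274)  [1]
  a=8..13: none
  a=14: (14, 0, 137)  [1]
  a=15..18: none
  a=19: (19, -2, 101), (19, 2, 101)  [2]
  a=20..28: none
  a=29: (29, -10, 67), (29, 10, 67)  [2]
  a=30: none
  a=31: (31, -4, 62), (31, 4, 62)  [2]
  a=32..37: none
  a=38: (38, -36, 59), (38, 36, 59)  [2]
  a=39..40: none
  a=41: (41, -6, 47), (41, 6, 47)  [2]
  a=42: none
  a=43: (43, -38, 53), (43, 38, 53)  [2]
  a=44..50: none
Total reduced forms: 1 + 1 + 1 + 1 + 2 + 2 + 2 + 2 + 2 + 2 = 16
h = 16

16


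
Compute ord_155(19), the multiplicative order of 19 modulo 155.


We want ord_155(19), the smallest k >= 1 with 19^k = 1 mod 155.
n = 155 = 5 * 31, phi(155) = 120; the order divides phi(n).
Divisors of 120: 1, 2, 3, 4, 5, 6, 8, 10, 12, 15, 20, 24, 30, 40, 60, 120
Repeated squaring mod 155: 19^1 = 19, 19^2 = 51, 19^4 = 121, 19^8 = 71, 19^16 = 81, 19^32 = 51, 19^64 = 121
Test divisors in increasing order:
  k=1: 19^1 = 19 mod 155
  k=2: 19^2 = 51 mod 155
  k=3: 19^3 = 51 * 19 = 39 mod 155
  k=4: 19^4 = 121 mod 155
  k=5: 19^5 = 121 * 19 = 129 mod 155
  k=6: 19^6 = 121 * 51 = 126 mod 155
  k=8: 19^8 = 71 mod 155
  k=10: 19^10 = 71 * 51 = 56 mod 155
  k=12: 19^12 = 71 * 121 = 66 mod 155
  k=15: 19^15 = 71 * 121 * 51 * 19 = 94 mod 155
  k=20: 19^20 = 81 * 121 = 36 mod 155
  k=24: 19^24 = 81 * 71 = 16 mod 155
  k=30: 19^30 = 81 * 71 * 121 * 51 = 1 mod 155  <- first divisor giving 1
Order = 30

30


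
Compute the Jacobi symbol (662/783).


Compute (662/783) via quadratic reciprocity:
  pull out 2: (2/783) = +1  (since 783 mod 8 = 7)
  reciprocity: (331/783) -> -(783/331)
  reduce: (121/331)
  reciprocity: (121/331) -> +(331/121)
  reduce: (89/121)
  reciprocity: (89/121) -> +(121/89)
  reduce: (32/89)
  pull out 2: (2/89) = +1  (since 89 mod 8 = 1)
  pull out 2: (2/89) = +1  (since 89 mod 8 = 1)
  pull out 2: (2/89) = +1  (since 89 mod 8 = 1)
  pull out 2: (2/89) = +1  (since 89 mod 8 = 1)
  pull out 2: (2/89) = +1  (since 89 mod 8 = 1)
  (1/89) = 1
Product of signs = -1

-1


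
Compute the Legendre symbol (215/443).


p = 443 is prime, so compute (215/443) with the reciprocity algorithm (Jacobi-symbol steps: pull out 2s via (2/n), flip via reciprocity, reduce):
  reciprocity: (215/443) -> -(443/215)
  reduce: (13/215)
  reciprocity: (13/215) -> +(215/13)
  reduce: (7/13)
  reciprocity: (7/13) -> +(13/7)
  reduce: (6/7)
  pull out 2: (2/7) = +1  (since 7 mod 8 = 7)
  reciprocity: (3/7) -> -(7/3)
  reduce: (1/3)
  (1/3) = 1
Product of signs = 1
(215/443) = 1

1


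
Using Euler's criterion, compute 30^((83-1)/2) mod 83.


p = 83 is prime and the exponent is (p-1)/2 = 41, so by Euler's criterion 30^41 = (30/83) = +1 or -1 mod 83.
Compute by square-and-multiply:
  41 = 32 + 8 + 1 (binary 101001)
  Repeated squaring mod 83: 30^1 = 30, 30^2 = 70, 30^4 = 3, 30^8 = 9, 30^16 = 81, 30^32 = 4
  30^41 = 30^32 * 30^8 * 30^1 = 4 * 9 * 30 mod 83
    4 * 9 = 36 = 36 mod 83
    36 * 30 = 1080 = 1 mod 83
  30^41 = 1 mod 83
Result 1: 30 is a quadratic residue mod 83.
30^41 mod 83 = 1

1


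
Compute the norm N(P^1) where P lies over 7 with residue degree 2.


N(P^a) = p^(a*f)
= 7^(1*2)
= 7^2
= 49

49


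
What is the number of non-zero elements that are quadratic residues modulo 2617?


For prime p, the number of non-zero quadratic residues is (p-1)/2.
= (2617-1)/2
= 1308

1308


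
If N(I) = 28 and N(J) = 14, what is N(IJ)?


N(IJ) = N(I) * N(J)
= 28 * 14
= 392

392


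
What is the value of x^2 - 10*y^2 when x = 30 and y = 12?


x^2 - d*y^2
= 30^2 - 10*12^2
= 900 - 1440
= -540

-540


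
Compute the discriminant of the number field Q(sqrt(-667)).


For K = Q(sqrt(d)) with d squarefree: disc(K) = d if d = 1 mod 4, and disc(K) = 4d if d = 2 or 3 mod 4.
Here d = -667, and d mod 4 = 1.
d = 1 mod 4 (O_K = Z[(1+sqrt(d))/2]), so disc(K) = d = -667

-667


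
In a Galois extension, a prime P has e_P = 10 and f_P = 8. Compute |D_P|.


|D_P| = e * f
= 10 * 8
= 80

80


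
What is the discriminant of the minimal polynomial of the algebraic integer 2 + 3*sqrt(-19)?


The element 2 + 3*sqrt(-19) has minimal polynomial:
x^2 - 4*x + 175
Discriminant = (-4)^2 - 4*(175)
= 16 - 700
= -684

-684


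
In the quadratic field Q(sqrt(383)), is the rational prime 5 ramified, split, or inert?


K = Q(sqrt(383)). Since d mod 4 = 3, disc(K) = 1532.
Check p | disc: 1532 mod 5 = 2.
p does not divide disc. Compute Legendre symbol (d/p):
3^((5-1)/2) mod 5 = -1
(d/p) = -1, so p is inert: (p) stays prime with e=1, f=2, g=1.
Therefore p is inert.

inert


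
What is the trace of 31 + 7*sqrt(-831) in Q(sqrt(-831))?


Tr(a + b*sqrt(d)) = (a + b*sqrt(d)) + (a - b*sqrt(d)) = 2a
= 2 * (31)
= 62

62


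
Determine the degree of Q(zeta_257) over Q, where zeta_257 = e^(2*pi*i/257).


The degree equals Euler's totient phi(257).
257 = 257
phi(257) = 256

256


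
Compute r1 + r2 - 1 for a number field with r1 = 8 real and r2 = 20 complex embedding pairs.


By Dirichlet's unit theorem:
rank = r1 + r2 - 1
= 8 + 20 - 1
= 27

27


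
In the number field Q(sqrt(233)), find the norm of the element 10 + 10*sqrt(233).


N(a + b*sqrt(d)) = a^2 - d*b^2
= (10)^2 - (233)*(10)^2
= 100 - 23300
= -23200

-23200


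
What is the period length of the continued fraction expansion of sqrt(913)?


Run the CF algorithm for sqrt(913).
a_0 = floor(sqrt(913)) = 30; set m_0=0, q_0=1.
Recurrence: m' = q*a - m,  q' = (d - m'^2)/q,  a' = floor((a_0 + m')/q').
  step 1: m=30, q=13, a=4
  step 2: m=22, q=33, a=1
  step 3: m=11, q=24, a=1
  step 4: m=13, q=31, a=1
  step 5: m=18, q=19, a=2
  step 6: m=20, q=27, a=1
  step 7: m=7, q=32, a=1
  step 8: m=25, q=9, a=6
  step 9: m=29, q=8, a=7
  step 10: m=27, q=23, a=2
  step 11: m=19, q=24, a=2
  step 12: m=29, q=3, a=19
  step 13: m=28, q=43, a=1
  step 14: m=15, q=16, a=2
  step 15: m=17, q=39, a=1
  step 16: m=22, q=11, a=4
  step 17: m=22, q=39, a=1
  step 18: m=17, q=16, a=2
  step 19: m=15, q=43, a=1
  step 20: m=28, q=3, a=19
  step 21: m=29, q=24, a=2
  step 22: m=19, q=23, a=2
  step 23: m=27, q=8, a=7
  step 24: m=29, q=9, a=6
  step 25: m=25, q=32, a=1
  step 26: m=7, q=27, a=1
  step 27: m=20, q=19, a=2
  step 28: m=18, q=31, a=1
  step 29: m=13, q=24, a=1
  step 30: m=11, q=33, a=1
  step 31: m=22, q=13, a=4
  step 32: m=30, q=1, a=60
a_32 = 2*a_0 = 60, so the period closes here.
sqrt(913) = [30; 4, 1, 1, 1, 2, 1, 1, 6, 7, 2, 2, 19, 1, 2, 1, 4, 1, 2, 1, 19, 2, 2, 7, 6, 1, 1, 2, 1, 1, 1, 4, 60]
Period length = 32

32


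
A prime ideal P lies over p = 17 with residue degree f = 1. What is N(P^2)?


N(P^a) = p^(a*f)
= 17^(2*1)
= 17^2
= 289

289


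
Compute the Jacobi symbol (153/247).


Compute (153/247) via quadratic reciprocity:
  reciprocity: (153/247) -> +(247/153)
  reduce: (94/153)
  pull out 2: (2/153) = +1  (since 153 mod 8 = 1)
  reciprocity: (47/153) -> +(153/47)
  reduce: (12/47)
  pull out 2: (2/47) = +1  (since 47 mod 8 = 7)
  pull out 2: (2/47) = +1  (since 47 mod 8 = 7)
  reciprocity: (3/47) -> -(47/3)
  reduce: (2/3)
  pull out 2: (2/3) = -1  (since 3 mod 8 = 3)
  (1/3) = 1
Product of signs = 1

1


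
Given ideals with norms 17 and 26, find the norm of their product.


N(IJ) = N(I) * N(J)
= 17 * 26
= 442

442


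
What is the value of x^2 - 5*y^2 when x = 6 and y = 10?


x^2 - d*y^2
= 6^2 - 5*10^2
= 36 - 500
= -464

-464


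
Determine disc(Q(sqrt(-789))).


For K = Q(sqrt(d)) with d squarefree: disc(K) = d if d = 1 mod 4, and disc(K) = 4d if d = 2 or 3 mod 4.
Here d = -789, and d mod 4 = 3.
d = 3 mod 4, not 1 (O_K = Z[sqrt(d)]), so disc(K) = 4d = 4 * (-789) = -3156

-3156


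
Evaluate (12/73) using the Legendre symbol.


p = 73 is prime, so compute (12/73) with the reciprocity algorithm (Jacobi-symbol steps: pull out 2s via (2/n), flip via reciprocity, reduce):
  pull out 2: (2/73) = +1  (since 73 mod 8 = 1)
  pull out 2: (2/73) = +1  (since 73 mod 8 = 1)
  reciprocity: (3/73) -> +(73/3)
  reduce: (1/3)
  (1/3) = 1
Product of signs = 1
(12/73) = 1

1


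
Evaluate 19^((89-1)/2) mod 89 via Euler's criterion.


p = 89 is prime and the exponent is (p-1)/2 = 44, so by Euler's criterion 19^44 = (19/89) = +1 or -1 mod 89.
Compute by square-and-multiply:
  44 = 32 + 8 + 4 (binary 101100)
  Repeated squaring mod 89: 19^1 = 19, 19^2 = 5, 19^4 = 25, 19^8 = 2, 19^16 = 4, 19^32 = 16
  19^44 = 19^32 * 19^8 * 19^4 = 16 * 2 * 25 mod 89
    16 * 2 = 32 = 32 mod 89
    32 * 25 = 800 = 88 mod 89
  19^44 = 88 mod 89
Result 88 = p - 1 = -1 mod 89: 19 is a quadratic non-residue mod 89. As a residue in [0, p-1] the value is 88.
19^44 mod 89 = 88

88


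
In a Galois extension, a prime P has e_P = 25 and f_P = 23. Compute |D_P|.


|D_P| = e * f
= 25 * 23
= 575

575


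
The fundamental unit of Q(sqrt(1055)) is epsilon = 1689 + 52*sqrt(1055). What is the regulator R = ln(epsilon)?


epsilon = 1689 + 52*sqrt(1055)
= 3377.9997
R = ln(3377.9997)
= 8.1250

8.1250


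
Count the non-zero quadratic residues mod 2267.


For prime p, the number of non-zero quadratic residues is (p-1)/2.
= (2267-1)/2
= 1133

1133


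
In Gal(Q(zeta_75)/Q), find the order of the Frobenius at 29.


The Frobenius at p in Gal(Q(zeta_n)/Q) = (Z/nZ)* is the class of p, so its order is ord_75(29), the smallest k >= 1 with 29^k = 1 mod 75.
n = 75 = 3 * 5^2, phi(75) = 40; the order divides phi(n).
Divisors of 40: 1, 2, 4, 5, 8, 10, 20, 40
Repeated squaring mod 75: 29^1 = 29, 29^2 = 16, 29^4 = 31, 29^8 = 61, 29^16 = 46, 29^32 = 16
Test divisors in increasing order:
  k=1: 29^1 = 29 mod 75
  k=2: 29^2 = 16 mod 75
  k=4: 29^4 = 31 mod 75
  k=5: 29^5 = 31 * 29 = 74 mod 75
  k=8: 29^8 = 61 mod 75
  k=10: 29^10 = 61 * 16 = 1 mod 75  <- first divisor giving 1
Order = 10

10


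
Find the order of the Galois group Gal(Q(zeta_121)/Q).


|Gal(Q(zeta_121)/Q)| = phi(121)
= 110

110


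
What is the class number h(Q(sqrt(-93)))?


K = Q(sqrt(-93)). d mod 4 = 3, so D = disc(K) = 4d = -372
h(K) equals the number of primitive reduced positive-definite forms (a, b, c) = a*x^2 + b*x*y + c*y^2 with b^2 - 4ac = D,
where reduced means |b| <= a <= c, with b >= 0 whenever |b| = a or a = c, and primitive means gcd(a, b, c) = 1.
Reduced forces 3a^2 <= |D| = 372, so 1 <= a <= 11; b must have the parity of D, and c = (b^2 - D)/(4a) must be an integer >= a.
Enumerate a = 1..11, b in [-a, a]:
  a=1: (1, 0, 93)  [1]
  a=2: (2, 2, 47)  [1]
  a=3: (3, 0, 31)  [1]
  a=4..5: none
  a=6: (6, 6, 17)  [1]
  a=7..11: none
Total reduced forms: 1 + 1 + 1 + 1 = 4
h = 4

4


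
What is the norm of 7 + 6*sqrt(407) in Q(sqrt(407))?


N(a + b*sqrt(d)) = a^2 - d*b^2
= (7)^2 - (407)*(6)^2
= 49 - 14652
= -14603

-14603


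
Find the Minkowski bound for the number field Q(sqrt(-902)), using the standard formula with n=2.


d = -902, d mod 4 = 2, so disc(K) = 4d = -3608; |disc(K)| = 3608
Imaginary quadratic field, so n = 2, s = r2 = 1, r1 = 0
M = (n!/n^n) * (4/pi)^s * sqrt(|disc(K)|) = (2!/2^2) * (4/pi)^1 * sqrt(3608)
= 0.5 * 1.273240 * 60.066630
= 38.2396

38.2396


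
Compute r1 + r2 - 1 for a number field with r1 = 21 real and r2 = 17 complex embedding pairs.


By Dirichlet's unit theorem:
rank = r1 + r2 - 1
= 21 + 17 - 1
= 37

37


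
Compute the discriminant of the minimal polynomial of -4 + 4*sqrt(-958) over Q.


The element -4 + 4*sqrt(-958) has minimal polynomial:
x^2 + 8*x + 15344
Discriminant = (8)^2 - 4*(15344)
= 64 - 61376
= -61312

-61312


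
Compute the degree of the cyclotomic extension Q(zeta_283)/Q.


The degree equals Euler's totient phi(283).
283 = 283
phi(283) = 282

282


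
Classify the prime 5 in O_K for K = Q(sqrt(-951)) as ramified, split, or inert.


K = Q(sqrt(-951)). Since d mod 4 = 1, disc(K) = -951.
Check p | disc: -951 mod 5 = 4.
p does not divide disc. Compute Legendre symbol (d/p):
4^((5-1)/2) mod 5 = 1
(d/p) = 1, so p splits: (p) = P*P' with e=1, f=1, g=2.
Therefore p is split.

split


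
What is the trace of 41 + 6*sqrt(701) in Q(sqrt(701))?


Tr(a + b*sqrt(d)) = (a + b*sqrt(d)) + (a - b*sqrt(d)) = 2a
= 2 * (41)
= 82

82


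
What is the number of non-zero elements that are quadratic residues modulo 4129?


For prime p, the number of non-zero quadratic residues is (p-1)/2.
= (4129-1)/2
= 2064

2064


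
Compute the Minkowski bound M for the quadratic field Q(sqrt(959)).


d = 959, d mod 4 = 3, so disc(K) = 4d = 3836; |disc(K)| = 3836
Real quadratic field, so n = 2, s = r2 = 0, r1 = 2
M = (n!/n^n) * (4/pi)^s * sqrt(|disc(K)|) = (2!/2^2) * (4/pi)^0 * sqrt(3836)
= 0.5 * 1.000000 * 61.935450
= 30.9677

30.9677


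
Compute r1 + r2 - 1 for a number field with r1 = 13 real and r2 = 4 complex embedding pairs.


By Dirichlet's unit theorem:
rank = r1 + r2 - 1
= 13 + 4 - 1
= 16

16


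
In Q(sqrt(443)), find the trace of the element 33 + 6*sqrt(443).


Tr(a + b*sqrt(d)) = (a + b*sqrt(d)) + (a - b*sqrt(d)) = 2a
= 2 * (33)
= 66

66


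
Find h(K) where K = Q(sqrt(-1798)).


K = Q(sqrt(-1798)). d mod 4 = 2, so D = disc(K) = 4d = -7192
h(K) equals the number of primitive reduced positive-definite forms (a, b, c) = a*x^2 + b*x*y + c*y^2 with b^2 - 4ac = D,
where reduced means |b| <= a <= c, with b >= 0 whenever |b| = a or a = c, and primitive means gcd(a, b, c) = 1.
Reduced forces 3a^2 <= |D| = 7192, so 1 <= a <= 48; b must have the parity of D, and c = (b^2 - D)/(4a) must be an integer >= a.
Enumerate a = 1..48, b in [-a, a]:
  a=1: (1, 0, 1798)  [1]
  a=2: (2, 0, 899)  [1]
  a=3..6: none
  a=7: (7, -2, 257), (7, 2, 257)  [2]
  a=8..12: none
  a=13: (13, -6, 139), (13, 6, 139)  [2]
  a=14: (14, -12, 131), (14, 12, 131)  [2]
  a=15..16: none
  a=17: (17, -4, 106), (17, 4, 106)  [2]
  a=18: none
  a=19: (19, -16, 98), (19, 16, 98)  [2]
  a=20..25: none
  a=26: (26, -20, 73), (26, 20, 73)  [2]
  a=27..28: none
  a=29: (29, 0, 62)  [1]
  a=30: none
  a=31: (31, 0, 58)  [1]
  a=32..33: none
  a=34: (34, -4, 53), (34, 4, 53)  [2]
  a=35..37: none
  a=38: (38, -16, 49), (38, 16, 49)  [2]
  a=39..48: none
Total reduced forms: 1 + 1 + 2 + 2 + 2 + 2 + 2 + 2 + 1 + 1 + 2 + 2 = 20
h = 20

20


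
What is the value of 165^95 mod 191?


p = 191 is prime and the exponent is (p-1)/2 = 95, so by Euler's criterion 165^95 = (165/191) = +1 or -1 mod 191.
Compute by square-and-multiply:
  95 = 64 + 16 + 8 + 4 + 2 + 1 (binary 1011111)
  Repeated squaring mod 191: 165^1 = 165, 165^2 = 103, 165^4 = 104, 165^8 = 120, 165^16 = 75, 165^32 = 86, 165^64 = 138
  165^95 = 165^64 * 165^16 * 165^8 * 165^4 * 165^2 * 165^1 = 138 * 75 * 120 * 104 * 103 * 165 mod 191
    138 * 75 = 10350 = 36 mod 191
    36 * 120 = 4320 = 118 mod 191
    118 * 104 = 12272 = 48 mod 191
    48 * 103 = 4944 = 169 mod 191
    169 * 165 = 27885 = 190 mod 191
  165^95 = 190 mod 191
Result 190 = p - 1 = -1 mod 191: 165 is a quadratic non-residue mod 191. As a residue in [0, p-1] the value is 190.
165^95 mod 191 = 190

190


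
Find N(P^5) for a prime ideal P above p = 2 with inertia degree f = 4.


N(P^a) = p^(a*f)
= 2^(5*4)
= 2^20
= 1048576

1048576


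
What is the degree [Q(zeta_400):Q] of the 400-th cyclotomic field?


The degree equals Euler's totient phi(400).
400 = 2^4 * 5^2
phi(400) = 160

160


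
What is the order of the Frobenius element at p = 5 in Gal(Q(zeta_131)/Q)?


The Frobenius at p in Gal(Q(zeta_n)/Q) = (Z/nZ)* is the class of p, so its order is ord_131(5), the smallest k >= 1 with 5^k = 1 mod 131.
n = 131 = 131, phi(131) = 130; the order divides phi(n).
Divisors of 130: 1, 2, 5, 10, 13, 26, 65, 130
Repeated squaring mod 131: 5^1 = 5, 5^2 = 25, 5^4 = 101, 5^8 = 114, 5^16 = 27, 5^32 = 74, 5^64 = 105, 5^128 = 21
Test divisors in increasing order:
  k=1: 5^1 = 5 mod 131
  k=2: 5^2 = 25 mod 131
  k=5: 5^5 = 101 * 5 = 112 mod 131
  k=10: 5^10 = 114 * 25 = 99 mod 131
  k=13: 5^13 = 114 * 101 * 5 = 61 mod 131
  k=26: 5^26 = 27 * 114 * 25 = 53 mod 131
  k=65: 5^65 = 105 * 5 = 1 mod 131  <- first divisor giving 1
Order = 65

65


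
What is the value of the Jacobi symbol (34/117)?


Compute (34/117) via quadratic reciprocity:
  pull out 2: (2/117) = -1  (since 117 mod 8 = 5)
  reciprocity: (17/117) -> +(117/17)
  reduce: (15/17)
  reciprocity: (15/17) -> +(17/15)
  reduce: (2/15)
  pull out 2: (2/15) = +1  (since 15 mod 8 = 7)
  (1/15) = 1
Product of signs = -1

-1


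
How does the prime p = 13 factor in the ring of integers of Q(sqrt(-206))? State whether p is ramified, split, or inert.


K = Q(sqrt(-206)). Since d mod 4 = 2, disc(K) = -824.
Check p | disc: -824 mod 13 = 8.
p does not divide disc. Compute Legendre symbol (d/p):
2^((13-1)/2) mod 13 = -1
(d/p) = -1, so p is inert: (p) stays prime with e=1, f=2, g=1.
Therefore p is inert.

inert


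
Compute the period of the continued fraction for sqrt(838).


Run the CF algorithm for sqrt(838).
a_0 = floor(sqrt(838)) = 28; set m_0=0, q_0=1.
Recurrence: m' = q*a - m,  q' = (d - m'^2)/q,  a' = floor((a_0 + m')/q').
  step 1: m=28, q=54, a=1
  step 2: m=26, q=3, a=18
  step 3: m=28, q=18, a=3
  step 4: m=26, q=9, a=6
  step 5: m=28, q=6, a=9
  step 6: m=26, q=27, a=2
  step 7: m=28, q=2, a=28
  step 8: m=28, q=27, a=2
  step 9: m=26, q=6, a=9
  step 10: m=28, q=9, a=6
  step 11: m=26, q=18, a=3
  step 12: m=28, q=3, a=18
  step 13: m=26, q=54, a=1
  step 14: m=28, q=1, a=56
a_14 = 2*a_0 = 56, so the period closes here.
sqrt(838) = [28; 1, 18, 3, 6, 9, 2, 28, 2, 9, 6, 3, 18, 1, 56]
Period length = 14

14


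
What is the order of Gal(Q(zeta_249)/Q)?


|Gal(Q(zeta_249)/Q)| = phi(249)
= 164

164


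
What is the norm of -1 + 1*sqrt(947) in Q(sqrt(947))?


N(a + b*sqrt(d)) = a^2 - d*b^2
= (-1)^2 - (947)*(1)^2
= 1 - 947
= -946

-946


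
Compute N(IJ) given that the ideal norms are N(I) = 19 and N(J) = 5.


N(IJ) = N(I) * N(J)
= 19 * 5
= 95

95


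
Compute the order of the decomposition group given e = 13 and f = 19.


|D_P| = e * f
= 13 * 19
= 247

247


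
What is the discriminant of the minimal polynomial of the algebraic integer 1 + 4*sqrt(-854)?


The element 1 + 4*sqrt(-854) has minimal polynomial:
x^2 - 2*x + 13665
Discriminant = (-2)^2 - 4*(13665)
= 4 - 54660
= -54656

-54656


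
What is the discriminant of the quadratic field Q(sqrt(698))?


For K = Q(sqrt(d)) with d squarefree: disc(K) = d if d = 1 mod 4, and disc(K) = 4d if d = 2 or 3 mod 4.
Here d = 698, and d mod 4 = 2.
d = 2 mod 4, not 1 (O_K = Z[sqrt(d)]), so disc(K) = 4d = 4 * (698) = 2792

2792


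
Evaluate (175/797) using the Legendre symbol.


p = 797 is prime, so compute (175/797) with the reciprocity algorithm (Jacobi-symbol steps: pull out 2s via (2/n), flip via reciprocity, reduce):
  reciprocity: (175/797) -> +(797/175)
  reduce: (97/175)
  reciprocity: (97/175) -> +(175/97)
  reduce: (78/97)
  pull out 2: (2/97) = +1  (since 97 mod 8 = 1)
  reciprocity: (39/97) -> +(97/39)
  reduce: (19/39)
  reciprocity: (19/39) -> -(39/19)
  reduce: (1/19)
  (1/19) = 1
Product of signs = -1
(175/797) = -1

-1


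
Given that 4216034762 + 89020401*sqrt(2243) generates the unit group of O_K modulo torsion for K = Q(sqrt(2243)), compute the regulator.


epsilon = 4216034762 + 89020401*sqrt(2243)
= 8.4321e+09
R = ln(8.4321e+09)
= 22.8553

22.8553


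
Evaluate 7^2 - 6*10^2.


x^2 - d*y^2
= 7^2 - 6*10^2
= 49 - 600
= -551

-551


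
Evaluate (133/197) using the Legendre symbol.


p = 197 is prime, so compute (133/197) with the reciprocity algorithm (Jacobi-symbol steps: pull out 2s via (2/n), flip via reciprocity, reduce):
  reciprocity: (133/197) -> +(197/133)
  reduce: (64/133)
  pull out 2: (2/133) = -1  (since 133 mod 8 = 5)
  pull out 2: (2/133) = -1  (since 133 mod 8 = 5)
  pull out 2: (2/133) = -1  (since 133 mod 8 = 5)
  pull out 2: (2/133) = -1  (since 133 mod 8 = 5)
  pull out 2: (2/133) = -1  (since 133 mod 8 = 5)
  pull out 2: (2/133) = -1  (since 133 mod 8 = 5)
  (1/133) = 1
Product of signs = 1
(133/197) = 1

1


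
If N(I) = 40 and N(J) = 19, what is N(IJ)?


N(IJ) = N(I) * N(J)
= 40 * 19
= 760

760


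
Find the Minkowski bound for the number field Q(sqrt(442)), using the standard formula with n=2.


d = 442, d mod 4 = 2, so disc(K) = 4d = 1768; |disc(K)| = 1768
Real quadratic field, so n = 2, s = r2 = 0, r1 = 2
M = (n!/n^n) * (4/pi)^s * sqrt(|disc(K)|) = (2!/2^2) * (4/pi)^0 * sqrt(1768)
= 0.5 * 1.000000 * 42.047592
= 21.0238

21.0238


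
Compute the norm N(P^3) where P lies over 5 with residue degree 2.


N(P^a) = p^(a*f)
= 5^(3*2)
= 5^6
= 15625

15625


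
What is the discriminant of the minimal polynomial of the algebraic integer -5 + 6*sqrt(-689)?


The element -5 + 6*sqrt(-689) has minimal polynomial:
x^2 + 10*x + 24829
Discriminant = (10)^2 - 4*(24829)
= 100 - 99316
= -99216

-99216


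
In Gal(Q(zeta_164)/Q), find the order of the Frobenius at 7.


The Frobenius at p in Gal(Q(zeta_n)/Q) = (Z/nZ)* is the class of p, so its order is ord_164(7), the smallest k >= 1 with 7^k = 1 mod 164.
n = 164 = 2^2 * 41, phi(164) = 80; the order divides phi(n).
Divisors of 80: 1, 2, 4, 5, 8, 10, 16, 20, 40, 80
Repeated squaring mod 164: 7^1 = 7, 7^2 = 49, 7^4 = 105, 7^8 = 37, 7^16 = 57, 7^32 = 133, 7^64 = 141
Test divisors in increasing order:
  k=1: 7^1 = 7 mod 164
  k=2: 7^2 = 49 mod 164
  k=4: 7^4 = 105 mod 164
  k=5: 7^5 = 105 * 7 = 79 mod 164
  k=8: 7^8 = 37 mod 164
  k=10: 7^10 = 37 * 49 = 9 mod 164
  k=16: 7^16 = 57 mod 164
  k=20: 7^20 = 57 * 105 = 81 mod 164
  k=40: 7^40 = 133 * 37 = 1 mod 164  <- first divisor giving 1
Order = 40

40
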